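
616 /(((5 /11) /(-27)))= -182952 /5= -36590.40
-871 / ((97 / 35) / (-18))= 548730 / 97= 5657.01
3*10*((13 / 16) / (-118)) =-195 / 944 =-0.21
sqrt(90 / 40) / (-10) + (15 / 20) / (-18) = -0.19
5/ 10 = 1/ 2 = 0.50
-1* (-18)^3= 5832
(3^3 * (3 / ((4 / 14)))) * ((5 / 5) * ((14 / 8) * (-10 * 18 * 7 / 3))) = -416745 / 2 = -208372.50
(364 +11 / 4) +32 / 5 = 7463 / 20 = 373.15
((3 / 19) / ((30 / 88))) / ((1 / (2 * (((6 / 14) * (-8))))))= -2112 / 665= -3.18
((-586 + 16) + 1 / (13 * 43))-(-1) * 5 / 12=-3820753 / 6708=-569.58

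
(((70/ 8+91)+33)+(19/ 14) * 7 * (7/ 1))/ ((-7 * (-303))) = 797/ 8484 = 0.09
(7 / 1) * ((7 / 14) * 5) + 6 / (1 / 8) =131 / 2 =65.50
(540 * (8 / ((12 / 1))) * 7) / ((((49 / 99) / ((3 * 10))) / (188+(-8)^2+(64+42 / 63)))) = 338580000 / 7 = 48368571.43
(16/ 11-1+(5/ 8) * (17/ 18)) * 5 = 8275/ 1584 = 5.22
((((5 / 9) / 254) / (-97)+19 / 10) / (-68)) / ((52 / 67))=-0.04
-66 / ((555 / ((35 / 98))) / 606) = -6666 / 259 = -25.74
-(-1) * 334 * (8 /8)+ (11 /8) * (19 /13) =34945 /104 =336.01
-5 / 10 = -1 / 2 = -0.50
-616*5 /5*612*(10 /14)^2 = -1346400 /7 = -192342.86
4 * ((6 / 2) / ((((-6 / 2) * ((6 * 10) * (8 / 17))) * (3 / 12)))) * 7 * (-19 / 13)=2261 / 390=5.80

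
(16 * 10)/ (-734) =-80/ 367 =-0.22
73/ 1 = 73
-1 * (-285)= 285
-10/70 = -1/7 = -0.14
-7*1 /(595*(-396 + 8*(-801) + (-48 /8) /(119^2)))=833 /481757250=0.00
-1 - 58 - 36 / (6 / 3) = -77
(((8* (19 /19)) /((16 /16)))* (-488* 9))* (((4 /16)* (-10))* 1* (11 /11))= 87840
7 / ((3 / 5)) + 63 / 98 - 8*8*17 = -45179 / 42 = -1075.69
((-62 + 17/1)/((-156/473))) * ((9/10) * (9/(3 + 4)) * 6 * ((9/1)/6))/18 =114939/1456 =78.94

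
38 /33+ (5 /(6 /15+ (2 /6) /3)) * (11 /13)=93037 /9867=9.43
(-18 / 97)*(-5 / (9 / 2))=20 / 97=0.21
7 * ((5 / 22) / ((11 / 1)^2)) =35 / 2662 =0.01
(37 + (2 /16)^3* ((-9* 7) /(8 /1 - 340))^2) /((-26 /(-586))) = 833.92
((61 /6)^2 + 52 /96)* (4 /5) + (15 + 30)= 11531 /90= 128.12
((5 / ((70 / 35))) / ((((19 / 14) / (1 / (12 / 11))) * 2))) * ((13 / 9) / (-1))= -5005 / 4104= -1.22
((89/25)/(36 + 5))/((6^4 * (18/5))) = 89/4782240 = 0.00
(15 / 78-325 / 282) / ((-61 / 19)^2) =-635360 / 6820593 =-0.09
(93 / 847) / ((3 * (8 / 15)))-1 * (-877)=5943017 / 6776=877.07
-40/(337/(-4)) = 160/337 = 0.47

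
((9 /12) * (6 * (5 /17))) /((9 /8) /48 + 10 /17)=2880 /1331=2.16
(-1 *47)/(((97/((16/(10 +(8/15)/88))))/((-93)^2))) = -1073167920/160147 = -6701.14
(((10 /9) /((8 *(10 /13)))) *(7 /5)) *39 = 1183 /120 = 9.86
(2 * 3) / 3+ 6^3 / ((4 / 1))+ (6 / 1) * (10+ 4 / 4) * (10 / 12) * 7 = 441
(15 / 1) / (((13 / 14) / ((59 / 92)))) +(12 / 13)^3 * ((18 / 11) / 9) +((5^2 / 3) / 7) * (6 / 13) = 86004067 / 7781774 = 11.05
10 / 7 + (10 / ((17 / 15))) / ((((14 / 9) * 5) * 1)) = 305 / 119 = 2.56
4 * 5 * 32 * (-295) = -188800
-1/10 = -0.10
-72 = -72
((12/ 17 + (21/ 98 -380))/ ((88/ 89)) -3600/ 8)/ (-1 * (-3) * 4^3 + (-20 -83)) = -17454469/ 1864016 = -9.36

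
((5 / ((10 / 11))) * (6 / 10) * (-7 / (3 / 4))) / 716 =-77 / 1790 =-0.04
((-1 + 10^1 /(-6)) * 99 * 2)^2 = 278784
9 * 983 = 8847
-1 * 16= -16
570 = 570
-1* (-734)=734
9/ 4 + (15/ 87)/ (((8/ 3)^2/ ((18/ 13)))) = 27549/ 12064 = 2.28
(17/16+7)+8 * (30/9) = 1667/48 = 34.73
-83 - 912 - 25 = -1020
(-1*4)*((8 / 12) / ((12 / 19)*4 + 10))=-76 / 357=-0.21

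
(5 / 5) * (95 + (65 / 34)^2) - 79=22721 / 1156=19.65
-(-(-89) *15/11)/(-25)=267/55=4.85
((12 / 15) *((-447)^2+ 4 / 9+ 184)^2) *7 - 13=90714052892203 / 405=223985315783.22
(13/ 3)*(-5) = -65/ 3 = -21.67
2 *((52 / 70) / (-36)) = -13 / 315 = -0.04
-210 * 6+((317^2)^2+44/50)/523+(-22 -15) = 252434019772/13075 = 19306617.19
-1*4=-4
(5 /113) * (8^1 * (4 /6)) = 80 /339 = 0.24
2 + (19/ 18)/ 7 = 271/ 126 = 2.15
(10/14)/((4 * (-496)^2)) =5/6888448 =0.00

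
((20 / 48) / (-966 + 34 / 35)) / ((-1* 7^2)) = 25 / 2837184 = 0.00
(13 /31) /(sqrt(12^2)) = 13 /372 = 0.03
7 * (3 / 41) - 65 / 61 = -1384 / 2501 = -0.55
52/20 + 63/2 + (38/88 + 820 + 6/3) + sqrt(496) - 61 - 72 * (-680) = 4 * sqrt(31) + 10946217/220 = 49777.80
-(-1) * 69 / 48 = 23 / 16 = 1.44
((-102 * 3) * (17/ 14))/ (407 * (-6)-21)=867/ 5747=0.15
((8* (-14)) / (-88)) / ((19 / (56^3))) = 2458624 / 209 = 11763.75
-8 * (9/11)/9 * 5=-40/11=-3.64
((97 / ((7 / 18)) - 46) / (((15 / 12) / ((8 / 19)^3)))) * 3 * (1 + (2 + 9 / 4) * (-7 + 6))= -28434432 / 240065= -118.44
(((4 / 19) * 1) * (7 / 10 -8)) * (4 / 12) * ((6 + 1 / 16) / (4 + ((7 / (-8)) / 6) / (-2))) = -28324 / 37145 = -0.76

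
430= 430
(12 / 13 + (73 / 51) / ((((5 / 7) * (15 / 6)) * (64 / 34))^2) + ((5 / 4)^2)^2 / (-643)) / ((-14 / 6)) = -0.45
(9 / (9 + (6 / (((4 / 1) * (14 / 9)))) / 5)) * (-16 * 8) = -17920 / 143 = -125.31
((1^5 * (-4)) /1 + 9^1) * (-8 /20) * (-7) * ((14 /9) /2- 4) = -45.11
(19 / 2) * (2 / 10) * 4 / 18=19 / 45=0.42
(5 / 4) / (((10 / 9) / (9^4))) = 59049 / 8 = 7381.12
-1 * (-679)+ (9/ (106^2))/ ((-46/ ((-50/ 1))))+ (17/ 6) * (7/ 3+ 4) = 1620991655/ 2325852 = 696.95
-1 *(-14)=14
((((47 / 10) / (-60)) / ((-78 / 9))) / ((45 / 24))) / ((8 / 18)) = 141 / 13000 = 0.01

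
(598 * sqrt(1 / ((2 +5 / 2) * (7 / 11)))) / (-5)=-598 * sqrt(154) / 105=-70.68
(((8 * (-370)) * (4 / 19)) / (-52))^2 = 8761600 / 61009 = 143.61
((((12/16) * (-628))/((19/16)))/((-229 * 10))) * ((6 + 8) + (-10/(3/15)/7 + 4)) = 15072/8015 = 1.88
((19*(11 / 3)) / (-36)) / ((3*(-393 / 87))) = 6061 / 42444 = 0.14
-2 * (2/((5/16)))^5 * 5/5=-67108864/3125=-21474.84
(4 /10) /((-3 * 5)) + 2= 148 /75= 1.97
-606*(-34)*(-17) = -350268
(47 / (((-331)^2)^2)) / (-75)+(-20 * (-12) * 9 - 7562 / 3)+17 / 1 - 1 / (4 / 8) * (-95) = -138341636609572 / 900270954075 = -153.67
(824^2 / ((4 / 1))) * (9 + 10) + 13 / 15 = 3225136.87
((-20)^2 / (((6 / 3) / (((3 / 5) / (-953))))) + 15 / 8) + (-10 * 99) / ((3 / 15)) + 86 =-37069801 / 7624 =-4862.25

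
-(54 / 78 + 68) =-893 / 13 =-68.69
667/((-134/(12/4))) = -2001/134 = -14.93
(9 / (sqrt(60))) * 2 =3 * sqrt(15) / 5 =2.32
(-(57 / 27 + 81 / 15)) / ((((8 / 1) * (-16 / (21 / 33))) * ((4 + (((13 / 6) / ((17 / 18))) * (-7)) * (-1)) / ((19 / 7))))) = 54587 / 10802880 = 0.01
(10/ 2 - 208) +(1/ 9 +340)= 1234/ 9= 137.11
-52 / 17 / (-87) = 52 / 1479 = 0.04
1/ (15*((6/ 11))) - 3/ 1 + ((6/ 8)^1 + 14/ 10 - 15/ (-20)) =1/ 45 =0.02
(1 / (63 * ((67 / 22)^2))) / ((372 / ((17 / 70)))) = 2057 / 1841073570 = 0.00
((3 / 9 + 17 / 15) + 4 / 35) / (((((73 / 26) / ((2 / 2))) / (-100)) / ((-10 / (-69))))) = -8.16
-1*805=-805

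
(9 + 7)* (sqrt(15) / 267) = 16* sqrt(15) / 267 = 0.23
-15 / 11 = -1.36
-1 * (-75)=75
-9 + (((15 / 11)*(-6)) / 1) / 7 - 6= -1245 / 77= -16.17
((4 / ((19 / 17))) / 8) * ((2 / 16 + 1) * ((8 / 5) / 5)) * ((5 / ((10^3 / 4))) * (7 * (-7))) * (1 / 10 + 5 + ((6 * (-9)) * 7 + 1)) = 27881343 / 475000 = 58.70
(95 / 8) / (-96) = -95 / 768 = -0.12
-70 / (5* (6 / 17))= -119 / 3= -39.67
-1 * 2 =-2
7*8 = 56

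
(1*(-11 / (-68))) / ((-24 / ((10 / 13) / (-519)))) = 55 / 5505552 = 0.00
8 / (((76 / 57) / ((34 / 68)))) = 3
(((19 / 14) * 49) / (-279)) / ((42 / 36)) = -19 / 93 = -0.20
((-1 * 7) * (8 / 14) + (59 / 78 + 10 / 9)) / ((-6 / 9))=499 / 156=3.20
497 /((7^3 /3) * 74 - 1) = 1491 /25379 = 0.06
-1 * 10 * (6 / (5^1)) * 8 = -96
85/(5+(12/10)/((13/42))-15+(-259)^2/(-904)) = -4994600/4720057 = -1.06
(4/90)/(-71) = -2/3195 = -0.00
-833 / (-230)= 833 / 230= 3.62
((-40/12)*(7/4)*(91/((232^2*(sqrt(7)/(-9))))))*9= 12285*sqrt(7)/107648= 0.30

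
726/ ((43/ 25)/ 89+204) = 1615350/ 453943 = 3.56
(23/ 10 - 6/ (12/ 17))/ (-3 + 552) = -31/ 2745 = -0.01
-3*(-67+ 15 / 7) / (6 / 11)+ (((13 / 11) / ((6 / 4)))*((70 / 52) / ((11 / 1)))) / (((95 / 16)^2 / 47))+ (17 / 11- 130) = 1047504008 / 4586505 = 228.39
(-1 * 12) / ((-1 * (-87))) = -4 / 29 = -0.14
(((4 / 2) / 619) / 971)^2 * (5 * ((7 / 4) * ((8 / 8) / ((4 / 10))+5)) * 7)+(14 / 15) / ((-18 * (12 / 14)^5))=-0.11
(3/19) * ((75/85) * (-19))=-45/17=-2.65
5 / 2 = 2.50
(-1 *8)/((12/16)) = -32/3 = -10.67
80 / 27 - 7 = -109 / 27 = -4.04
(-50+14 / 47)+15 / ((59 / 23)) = -121609 / 2773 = -43.85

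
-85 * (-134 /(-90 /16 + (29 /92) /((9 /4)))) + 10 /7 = -2075.18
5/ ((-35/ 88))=-88/ 7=-12.57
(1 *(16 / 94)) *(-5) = -40 / 47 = -0.85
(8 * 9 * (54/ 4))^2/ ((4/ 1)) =236196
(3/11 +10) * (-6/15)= -226/55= -4.11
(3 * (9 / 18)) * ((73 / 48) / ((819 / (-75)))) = -1825 / 8736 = -0.21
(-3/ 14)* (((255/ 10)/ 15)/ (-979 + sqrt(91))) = 17* sqrt(91)/ 44723000 + 16643/ 44723000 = 0.00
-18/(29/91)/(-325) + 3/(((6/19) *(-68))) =3361/98600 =0.03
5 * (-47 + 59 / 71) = -230.85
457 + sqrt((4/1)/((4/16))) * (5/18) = 4123/9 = 458.11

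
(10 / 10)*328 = 328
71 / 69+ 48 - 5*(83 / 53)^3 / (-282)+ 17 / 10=40875405697 / 804680185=50.80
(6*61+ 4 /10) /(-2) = -916 /5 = -183.20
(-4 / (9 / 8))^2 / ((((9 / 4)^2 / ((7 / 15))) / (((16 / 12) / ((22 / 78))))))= 5.51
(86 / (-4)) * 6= -129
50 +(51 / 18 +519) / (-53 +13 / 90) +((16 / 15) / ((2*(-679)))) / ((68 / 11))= 33050678671 / 823650765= 40.13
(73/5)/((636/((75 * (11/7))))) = 4015/1484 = 2.71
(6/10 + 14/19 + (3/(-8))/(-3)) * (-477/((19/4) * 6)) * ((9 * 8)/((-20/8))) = 6359364/9025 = 704.64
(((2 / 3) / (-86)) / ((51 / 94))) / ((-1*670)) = 47 / 2203965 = 0.00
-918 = -918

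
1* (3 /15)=1 /5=0.20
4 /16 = 1 /4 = 0.25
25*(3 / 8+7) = 1475 / 8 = 184.38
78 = 78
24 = 24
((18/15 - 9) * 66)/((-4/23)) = 29601/10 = 2960.10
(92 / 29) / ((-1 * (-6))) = 46 / 87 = 0.53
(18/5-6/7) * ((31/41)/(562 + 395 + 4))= 96/44485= 0.00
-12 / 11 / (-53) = 12 / 583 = 0.02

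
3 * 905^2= 2457075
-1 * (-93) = 93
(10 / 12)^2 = 25 / 36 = 0.69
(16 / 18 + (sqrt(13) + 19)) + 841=sqrt(13) + 7748 / 9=864.49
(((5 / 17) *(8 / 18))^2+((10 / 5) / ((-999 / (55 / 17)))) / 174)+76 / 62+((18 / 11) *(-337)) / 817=441544408825 / 777528845181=0.57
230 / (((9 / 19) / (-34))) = -148580 / 9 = -16508.89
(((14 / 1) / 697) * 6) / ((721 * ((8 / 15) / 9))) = 405 / 143582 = 0.00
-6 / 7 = -0.86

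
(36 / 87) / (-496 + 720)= 0.00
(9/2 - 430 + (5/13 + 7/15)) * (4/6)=-165613/585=-283.10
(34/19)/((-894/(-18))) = 102/2831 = 0.04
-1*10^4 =-10000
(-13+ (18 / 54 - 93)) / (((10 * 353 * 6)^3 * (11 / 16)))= -317 / 19596198253500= -0.00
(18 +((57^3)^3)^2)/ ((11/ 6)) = 242046413824146413239502218675602/ 11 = 22004219438558764839954750000000.00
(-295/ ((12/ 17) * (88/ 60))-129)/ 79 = -36427/ 6952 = -5.24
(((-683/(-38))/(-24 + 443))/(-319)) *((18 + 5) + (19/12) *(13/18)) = -3561845/1097089488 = -0.00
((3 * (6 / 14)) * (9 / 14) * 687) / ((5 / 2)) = 227.13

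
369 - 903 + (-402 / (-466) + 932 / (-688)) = -21420301 / 40076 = -534.49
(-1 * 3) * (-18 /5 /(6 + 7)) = 54 /65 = 0.83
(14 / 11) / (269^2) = 14 / 795971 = 0.00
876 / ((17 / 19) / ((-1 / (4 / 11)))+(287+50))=61028 / 23455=2.60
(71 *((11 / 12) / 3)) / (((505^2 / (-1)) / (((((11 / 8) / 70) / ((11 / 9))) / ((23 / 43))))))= -33583 / 13138888000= -0.00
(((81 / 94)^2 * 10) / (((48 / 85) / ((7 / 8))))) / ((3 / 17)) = 36869175 / 565504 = 65.20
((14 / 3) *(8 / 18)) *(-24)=-448 / 9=-49.78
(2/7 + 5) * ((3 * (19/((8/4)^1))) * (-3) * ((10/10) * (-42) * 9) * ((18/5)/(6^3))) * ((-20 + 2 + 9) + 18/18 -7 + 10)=-56943/4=-14235.75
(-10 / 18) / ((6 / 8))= -20 / 27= -0.74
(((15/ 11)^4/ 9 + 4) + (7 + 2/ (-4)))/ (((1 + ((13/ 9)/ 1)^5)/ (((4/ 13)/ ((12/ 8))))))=404721846/ 1321101353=0.31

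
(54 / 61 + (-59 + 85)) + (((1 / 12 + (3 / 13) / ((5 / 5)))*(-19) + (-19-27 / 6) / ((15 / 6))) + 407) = 19913053 / 47580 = 418.52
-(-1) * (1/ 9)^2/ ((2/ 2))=1/ 81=0.01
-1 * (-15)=15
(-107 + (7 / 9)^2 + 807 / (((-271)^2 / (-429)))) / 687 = -660956981 / 4086771327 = -0.16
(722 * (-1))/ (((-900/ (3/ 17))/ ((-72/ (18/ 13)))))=-9386/ 1275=-7.36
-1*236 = -236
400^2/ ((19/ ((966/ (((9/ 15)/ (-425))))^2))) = 74911690000000000/ 19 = 3942720526315789.47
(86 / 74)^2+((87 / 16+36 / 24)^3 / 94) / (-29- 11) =26604088201 / 21083914240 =1.26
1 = 1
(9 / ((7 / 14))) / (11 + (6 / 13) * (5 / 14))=819 / 508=1.61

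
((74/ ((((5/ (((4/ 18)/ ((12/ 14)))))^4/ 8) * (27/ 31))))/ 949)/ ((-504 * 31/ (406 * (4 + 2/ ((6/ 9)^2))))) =-87593282/ 76596259179375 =-0.00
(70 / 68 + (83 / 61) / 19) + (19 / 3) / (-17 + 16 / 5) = 5237539 / 8157042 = 0.64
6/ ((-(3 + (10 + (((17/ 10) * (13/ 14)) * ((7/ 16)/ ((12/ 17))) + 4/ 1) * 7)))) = -23040/ 183739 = -0.13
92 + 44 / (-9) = 784 / 9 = 87.11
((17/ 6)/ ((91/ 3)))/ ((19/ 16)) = 136/ 1729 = 0.08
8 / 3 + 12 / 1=44 / 3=14.67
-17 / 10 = -1.70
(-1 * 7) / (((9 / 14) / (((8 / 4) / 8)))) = -49 / 18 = -2.72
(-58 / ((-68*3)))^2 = 841 / 10404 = 0.08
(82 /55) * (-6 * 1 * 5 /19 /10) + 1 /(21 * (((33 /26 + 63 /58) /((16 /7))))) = -3226052 /17051265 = -0.19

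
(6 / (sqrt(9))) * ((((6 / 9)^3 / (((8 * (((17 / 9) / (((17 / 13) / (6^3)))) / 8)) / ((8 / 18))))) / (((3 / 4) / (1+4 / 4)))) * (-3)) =-64 / 9477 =-0.01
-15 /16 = -0.94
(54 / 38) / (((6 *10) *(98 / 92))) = 207 / 9310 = 0.02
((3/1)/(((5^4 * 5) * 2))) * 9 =27/6250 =0.00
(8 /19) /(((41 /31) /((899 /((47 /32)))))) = 7134464 /36613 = 194.86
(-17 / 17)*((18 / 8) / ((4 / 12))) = -27 / 4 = -6.75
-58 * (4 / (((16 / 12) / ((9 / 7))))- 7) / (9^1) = 1276 / 63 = 20.25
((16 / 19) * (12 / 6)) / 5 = 0.34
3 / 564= 1 / 188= 0.01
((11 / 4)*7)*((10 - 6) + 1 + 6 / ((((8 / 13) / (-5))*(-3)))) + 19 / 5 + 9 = 33749 / 80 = 421.86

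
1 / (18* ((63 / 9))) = 1 / 126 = 0.01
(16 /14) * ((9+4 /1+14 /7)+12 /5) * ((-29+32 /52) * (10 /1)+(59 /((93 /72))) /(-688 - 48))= -1831555494 /324415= -5645.72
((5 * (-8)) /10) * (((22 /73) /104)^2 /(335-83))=-121 /907805808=-0.00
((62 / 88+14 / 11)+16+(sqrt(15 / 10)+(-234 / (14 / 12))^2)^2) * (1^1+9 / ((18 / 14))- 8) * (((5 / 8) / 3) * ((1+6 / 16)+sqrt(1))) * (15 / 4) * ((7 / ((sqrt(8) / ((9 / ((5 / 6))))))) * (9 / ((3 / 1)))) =0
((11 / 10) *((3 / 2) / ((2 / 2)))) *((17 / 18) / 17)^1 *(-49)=-539 / 120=-4.49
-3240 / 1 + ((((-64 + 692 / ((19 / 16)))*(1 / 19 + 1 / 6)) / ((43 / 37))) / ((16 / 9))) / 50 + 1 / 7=-351926459 / 108661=-3238.76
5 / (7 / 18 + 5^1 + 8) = 90 / 241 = 0.37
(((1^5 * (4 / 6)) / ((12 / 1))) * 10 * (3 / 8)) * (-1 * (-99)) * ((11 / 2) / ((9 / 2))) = 25.21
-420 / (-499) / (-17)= -420 / 8483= -0.05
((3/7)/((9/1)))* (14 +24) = 38/21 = 1.81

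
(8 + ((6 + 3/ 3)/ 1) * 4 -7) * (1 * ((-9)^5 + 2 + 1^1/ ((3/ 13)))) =-5136712/ 3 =-1712237.33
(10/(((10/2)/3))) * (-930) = -5580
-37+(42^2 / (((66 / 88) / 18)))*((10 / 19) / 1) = 422657 / 19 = 22245.11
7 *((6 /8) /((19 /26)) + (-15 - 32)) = -12229 /38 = -321.82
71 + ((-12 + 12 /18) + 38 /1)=293 /3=97.67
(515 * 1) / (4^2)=515 / 16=32.19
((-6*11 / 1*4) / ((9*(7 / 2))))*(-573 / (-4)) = -8404 / 7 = -1200.57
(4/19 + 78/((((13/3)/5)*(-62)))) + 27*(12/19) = 15.81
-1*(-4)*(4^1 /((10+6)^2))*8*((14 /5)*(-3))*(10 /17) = -42 /17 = -2.47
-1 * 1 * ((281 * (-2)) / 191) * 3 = 1686 / 191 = 8.83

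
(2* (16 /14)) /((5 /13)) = 208 /35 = 5.94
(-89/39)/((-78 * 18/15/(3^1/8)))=445/48672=0.01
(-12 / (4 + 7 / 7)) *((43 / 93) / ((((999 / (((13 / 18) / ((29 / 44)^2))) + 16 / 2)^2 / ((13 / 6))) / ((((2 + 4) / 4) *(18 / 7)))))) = -1593388697472 / 63697987285130765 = -0.00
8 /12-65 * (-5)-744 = -1255 /3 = -418.33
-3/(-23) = 3/23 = 0.13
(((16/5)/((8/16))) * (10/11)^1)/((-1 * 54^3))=-8/216513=-0.00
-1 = -1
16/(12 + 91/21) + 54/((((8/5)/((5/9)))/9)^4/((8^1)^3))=516797067/196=2636719.73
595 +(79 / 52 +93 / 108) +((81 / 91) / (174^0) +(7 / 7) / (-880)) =431184661 / 720720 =598.27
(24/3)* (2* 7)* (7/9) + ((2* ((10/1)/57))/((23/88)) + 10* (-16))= -281392/3933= -71.55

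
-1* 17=-17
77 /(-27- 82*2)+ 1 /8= -425 /1528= -0.28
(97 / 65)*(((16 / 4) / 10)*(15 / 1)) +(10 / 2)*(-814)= -263968 / 65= -4061.05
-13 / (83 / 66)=-858 / 83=-10.34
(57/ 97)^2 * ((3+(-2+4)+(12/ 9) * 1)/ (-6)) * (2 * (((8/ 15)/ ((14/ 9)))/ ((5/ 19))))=-0.95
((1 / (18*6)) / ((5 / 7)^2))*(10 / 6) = 49 / 1620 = 0.03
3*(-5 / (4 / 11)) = -165 / 4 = -41.25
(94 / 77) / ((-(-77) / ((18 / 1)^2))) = 30456 / 5929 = 5.14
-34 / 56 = -17 / 28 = -0.61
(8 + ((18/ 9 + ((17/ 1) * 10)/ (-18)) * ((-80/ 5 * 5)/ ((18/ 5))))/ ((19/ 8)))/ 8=14939/ 1539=9.71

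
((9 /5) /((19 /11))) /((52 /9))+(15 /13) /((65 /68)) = 89103 /64220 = 1.39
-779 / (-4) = 779 / 4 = 194.75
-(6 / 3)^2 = -4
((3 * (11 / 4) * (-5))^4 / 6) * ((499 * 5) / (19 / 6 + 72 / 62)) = 278184017.57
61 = 61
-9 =-9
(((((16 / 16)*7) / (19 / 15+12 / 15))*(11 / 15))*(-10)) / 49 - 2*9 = -4016 / 217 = -18.51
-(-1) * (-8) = -8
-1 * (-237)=237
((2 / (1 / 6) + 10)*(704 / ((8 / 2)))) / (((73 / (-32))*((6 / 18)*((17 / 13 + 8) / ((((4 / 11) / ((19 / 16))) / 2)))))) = -1277952 / 15257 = -83.76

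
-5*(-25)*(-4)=-500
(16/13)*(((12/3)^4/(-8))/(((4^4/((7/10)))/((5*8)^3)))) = -89600/13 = -6892.31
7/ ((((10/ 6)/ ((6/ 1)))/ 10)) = 252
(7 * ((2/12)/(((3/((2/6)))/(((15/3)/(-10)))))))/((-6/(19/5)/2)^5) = 17332693/82012500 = 0.21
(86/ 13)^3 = 636056/ 2197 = 289.51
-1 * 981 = -981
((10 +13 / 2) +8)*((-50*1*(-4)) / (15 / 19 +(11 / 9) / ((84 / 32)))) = 17595900 / 4507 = 3904.13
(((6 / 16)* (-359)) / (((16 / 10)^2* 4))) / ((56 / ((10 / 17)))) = -134625 / 974848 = -0.14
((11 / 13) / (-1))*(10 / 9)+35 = 3985 / 117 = 34.06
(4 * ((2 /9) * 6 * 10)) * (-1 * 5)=-800 /3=-266.67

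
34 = 34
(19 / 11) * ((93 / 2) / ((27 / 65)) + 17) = 4009 / 18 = 222.72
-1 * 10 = -10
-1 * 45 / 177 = -15 / 59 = -0.25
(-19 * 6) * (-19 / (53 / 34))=73644 / 53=1389.51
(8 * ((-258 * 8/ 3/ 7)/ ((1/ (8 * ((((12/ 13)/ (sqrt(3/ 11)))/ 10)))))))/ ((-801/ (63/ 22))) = 44032 * sqrt(33)/ 63635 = 3.97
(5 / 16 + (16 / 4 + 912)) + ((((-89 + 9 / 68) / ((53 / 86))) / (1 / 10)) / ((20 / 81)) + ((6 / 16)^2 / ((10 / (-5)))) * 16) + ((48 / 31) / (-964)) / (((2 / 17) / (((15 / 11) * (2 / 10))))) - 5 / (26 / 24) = -75921781668357 / 15401376848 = -4929.55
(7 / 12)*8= 14 / 3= 4.67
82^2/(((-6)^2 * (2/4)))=373.56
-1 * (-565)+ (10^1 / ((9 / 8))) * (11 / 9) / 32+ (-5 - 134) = 69067 / 162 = 426.34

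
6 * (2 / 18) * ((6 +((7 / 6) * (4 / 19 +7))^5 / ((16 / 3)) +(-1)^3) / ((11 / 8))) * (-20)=-368931021289745 / 4813536456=-76644.48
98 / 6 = 49 / 3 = 16.33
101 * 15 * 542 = 821130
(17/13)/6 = 17/78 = 0.22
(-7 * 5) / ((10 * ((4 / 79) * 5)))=-553 / 40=-13.82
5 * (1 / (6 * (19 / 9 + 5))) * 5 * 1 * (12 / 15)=15 / 32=0.47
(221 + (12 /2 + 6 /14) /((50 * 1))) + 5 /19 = 294451 /1330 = 221.39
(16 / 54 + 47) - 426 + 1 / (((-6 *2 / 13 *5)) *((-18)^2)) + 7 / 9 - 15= -7638493 / 19440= -392.93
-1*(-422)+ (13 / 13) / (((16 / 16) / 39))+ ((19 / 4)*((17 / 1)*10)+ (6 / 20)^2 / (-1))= 126841 / 100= 1268.41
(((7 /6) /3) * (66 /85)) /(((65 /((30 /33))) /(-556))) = -7784 /3315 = -2.35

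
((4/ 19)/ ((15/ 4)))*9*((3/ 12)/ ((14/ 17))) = 102/ 665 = 0.15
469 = 469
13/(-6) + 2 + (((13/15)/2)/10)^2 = -14831/90000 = -0.16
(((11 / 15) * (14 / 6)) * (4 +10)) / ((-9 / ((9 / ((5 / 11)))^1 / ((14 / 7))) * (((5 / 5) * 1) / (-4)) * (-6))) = -17.57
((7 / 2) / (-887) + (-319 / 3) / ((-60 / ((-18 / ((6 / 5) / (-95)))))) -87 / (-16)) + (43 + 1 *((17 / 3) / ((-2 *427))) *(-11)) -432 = 2141.92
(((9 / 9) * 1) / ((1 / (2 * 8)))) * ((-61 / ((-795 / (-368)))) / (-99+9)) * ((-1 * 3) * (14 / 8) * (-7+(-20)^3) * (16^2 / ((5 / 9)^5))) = 4226545230372864 / 4140625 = 1020750546.20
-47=-47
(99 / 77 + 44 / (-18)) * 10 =-730 / 63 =-11.59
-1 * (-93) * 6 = 558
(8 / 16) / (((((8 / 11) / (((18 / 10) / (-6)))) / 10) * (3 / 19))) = -209 / 16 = -13.06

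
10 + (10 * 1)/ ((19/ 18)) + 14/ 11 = 4336/ 209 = 20.75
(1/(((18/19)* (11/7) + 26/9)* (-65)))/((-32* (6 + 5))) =1197/119891200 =0.00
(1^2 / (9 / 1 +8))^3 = 1 / 4913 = 0.00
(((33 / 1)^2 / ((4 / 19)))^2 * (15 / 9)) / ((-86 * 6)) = -237843045 / 2752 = -86425.53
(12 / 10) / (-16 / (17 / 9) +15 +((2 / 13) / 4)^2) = 68952 / 375265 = 0.18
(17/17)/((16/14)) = 7/8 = 0.88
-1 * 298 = -298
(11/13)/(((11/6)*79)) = 0.01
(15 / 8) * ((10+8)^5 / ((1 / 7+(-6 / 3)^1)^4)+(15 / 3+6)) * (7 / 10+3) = 503625530229 / 456976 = 1102083.11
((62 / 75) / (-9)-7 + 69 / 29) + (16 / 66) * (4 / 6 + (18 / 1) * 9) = 7476472 / 215325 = 34.72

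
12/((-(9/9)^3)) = -12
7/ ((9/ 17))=119/ 9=13.22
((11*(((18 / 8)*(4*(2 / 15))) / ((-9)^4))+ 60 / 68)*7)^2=1324324528849 / 34556951025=38.32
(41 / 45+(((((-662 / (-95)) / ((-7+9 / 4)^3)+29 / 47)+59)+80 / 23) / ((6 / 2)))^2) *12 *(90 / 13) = 3646546693705311370872 / 99231647053770005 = 36747.82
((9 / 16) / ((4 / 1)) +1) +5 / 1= 393 / 64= 6.14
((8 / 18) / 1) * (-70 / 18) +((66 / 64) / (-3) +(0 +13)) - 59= -124603 / 2592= -48.07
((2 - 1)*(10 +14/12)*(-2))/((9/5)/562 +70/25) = -188270/23631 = -7.97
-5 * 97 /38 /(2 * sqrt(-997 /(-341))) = -3.73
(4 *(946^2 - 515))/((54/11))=19676822/27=728771.19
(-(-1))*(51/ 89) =51/ 89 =0.57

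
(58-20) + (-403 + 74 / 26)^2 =27067226 / 169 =160161.10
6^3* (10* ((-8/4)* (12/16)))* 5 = -16200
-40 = -40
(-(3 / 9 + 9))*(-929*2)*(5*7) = 1820840 / 3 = 606946.67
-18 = -18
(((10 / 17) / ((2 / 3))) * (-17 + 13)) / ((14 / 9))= -270 / 119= -2.27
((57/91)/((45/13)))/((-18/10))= -19/189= -0.10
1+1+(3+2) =7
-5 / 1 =-5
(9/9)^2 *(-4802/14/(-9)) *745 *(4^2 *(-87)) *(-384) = 15176734720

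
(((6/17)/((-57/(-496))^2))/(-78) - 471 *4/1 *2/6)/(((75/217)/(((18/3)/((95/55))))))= -2153877120472/341063775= -6315.17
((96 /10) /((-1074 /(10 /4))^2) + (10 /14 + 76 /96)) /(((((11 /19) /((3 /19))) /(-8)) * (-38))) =8106653 /93751966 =0.09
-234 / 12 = -39 / 2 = -19.50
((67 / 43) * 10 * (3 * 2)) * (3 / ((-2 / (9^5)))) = -356065470 / 43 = -8280592.33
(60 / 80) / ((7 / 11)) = 33 / 28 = 1.18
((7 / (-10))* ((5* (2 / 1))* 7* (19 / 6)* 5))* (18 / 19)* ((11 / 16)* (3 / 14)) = -3465 / 32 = -108.28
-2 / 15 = -0.13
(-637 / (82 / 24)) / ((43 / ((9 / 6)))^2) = -17199 / 75809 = -0.23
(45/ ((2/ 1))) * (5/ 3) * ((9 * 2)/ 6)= 225/ 2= 112.50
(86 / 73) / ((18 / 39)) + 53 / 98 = 66389 / 21462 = 3.09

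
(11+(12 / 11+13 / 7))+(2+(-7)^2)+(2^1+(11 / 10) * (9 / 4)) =69.42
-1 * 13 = -13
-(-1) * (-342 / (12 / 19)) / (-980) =1083 / 1960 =0.55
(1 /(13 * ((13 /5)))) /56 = 5 /9464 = 0.00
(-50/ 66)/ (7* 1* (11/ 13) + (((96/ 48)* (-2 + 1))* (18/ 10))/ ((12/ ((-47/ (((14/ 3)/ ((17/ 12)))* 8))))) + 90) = -1456000/ 185384793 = -0.01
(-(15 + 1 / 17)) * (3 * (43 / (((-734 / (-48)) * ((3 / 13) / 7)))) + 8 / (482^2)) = -1396352923136 / 362367359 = -3853.42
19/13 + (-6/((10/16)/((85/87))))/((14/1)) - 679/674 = -383895/1778686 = -0.22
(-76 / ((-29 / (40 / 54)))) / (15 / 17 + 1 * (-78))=-1360 / 54027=-0.03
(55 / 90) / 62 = 11 / 1116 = 0.01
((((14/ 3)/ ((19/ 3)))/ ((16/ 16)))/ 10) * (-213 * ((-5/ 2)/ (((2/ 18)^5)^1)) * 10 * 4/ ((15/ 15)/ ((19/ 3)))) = 586947060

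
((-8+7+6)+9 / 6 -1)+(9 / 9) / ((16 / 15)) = 103 / 16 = 6.44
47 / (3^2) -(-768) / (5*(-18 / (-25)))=1967 / 9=218.56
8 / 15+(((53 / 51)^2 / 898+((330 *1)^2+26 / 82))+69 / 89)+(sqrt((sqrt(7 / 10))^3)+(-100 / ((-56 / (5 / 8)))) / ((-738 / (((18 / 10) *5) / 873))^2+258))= 10^(1 / 4) *7^(3 / 4) / 10+443933491590456429086261411 / 4076463357509784202080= 108902.39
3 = 3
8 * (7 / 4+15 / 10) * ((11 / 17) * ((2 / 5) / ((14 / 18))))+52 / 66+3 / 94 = 17482181 / 1845690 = 9.47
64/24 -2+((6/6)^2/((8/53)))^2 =8555/192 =44.56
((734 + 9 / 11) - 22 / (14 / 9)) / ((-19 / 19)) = -55492 / 77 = -720.68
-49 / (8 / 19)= -931 / 8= -116.38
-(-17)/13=17/13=1.31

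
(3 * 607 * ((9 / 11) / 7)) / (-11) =-19.35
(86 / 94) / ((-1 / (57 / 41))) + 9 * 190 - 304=1404.73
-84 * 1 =-84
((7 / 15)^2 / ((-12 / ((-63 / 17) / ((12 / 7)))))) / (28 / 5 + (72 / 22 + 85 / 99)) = 26411 / 6551120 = 0.00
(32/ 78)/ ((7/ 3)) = 16/ 91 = 0.18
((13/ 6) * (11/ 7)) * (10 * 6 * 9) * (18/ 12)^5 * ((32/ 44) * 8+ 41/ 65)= 90038.01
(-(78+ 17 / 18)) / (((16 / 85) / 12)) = -120785 / 24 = -5032.71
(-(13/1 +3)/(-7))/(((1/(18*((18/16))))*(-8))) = -81/14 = -5.79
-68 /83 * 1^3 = -68 /83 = -0.82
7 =7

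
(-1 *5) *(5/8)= -25/8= -3.12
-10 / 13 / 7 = -10 / 91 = -0.11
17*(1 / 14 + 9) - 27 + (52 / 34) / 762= 11535719 / 90678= 127.22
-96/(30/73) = -1168/5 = -233.60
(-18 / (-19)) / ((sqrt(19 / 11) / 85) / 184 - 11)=-532759708800 / 6185932174039 - 281520 * sqrt(209) / 6185932174039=-0.09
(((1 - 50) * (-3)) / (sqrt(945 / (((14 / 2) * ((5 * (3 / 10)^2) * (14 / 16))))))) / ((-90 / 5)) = -49 * sqrt(42) / 720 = -0.44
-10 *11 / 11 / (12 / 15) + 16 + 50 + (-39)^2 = 3149 / 2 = 1574.50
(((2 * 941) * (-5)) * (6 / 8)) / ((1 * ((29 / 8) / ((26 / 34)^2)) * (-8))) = 142.31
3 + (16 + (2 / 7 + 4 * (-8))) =-89 / 7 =-12.71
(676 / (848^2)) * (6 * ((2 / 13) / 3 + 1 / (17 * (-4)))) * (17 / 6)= 1261 / 2157312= 0.00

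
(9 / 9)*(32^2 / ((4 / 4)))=1024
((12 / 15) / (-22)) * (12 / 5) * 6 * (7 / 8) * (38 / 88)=-1197 / 6050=-0.20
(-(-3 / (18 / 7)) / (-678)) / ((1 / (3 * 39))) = -91 / 452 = -0.20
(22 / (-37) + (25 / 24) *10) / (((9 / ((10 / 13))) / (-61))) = -1330105 / 25974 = -51.21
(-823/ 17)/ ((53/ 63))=-51849/ 901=-57.55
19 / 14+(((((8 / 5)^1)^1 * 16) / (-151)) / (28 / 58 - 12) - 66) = -114080941 / 1765190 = -64.63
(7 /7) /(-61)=-1 /61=-0.02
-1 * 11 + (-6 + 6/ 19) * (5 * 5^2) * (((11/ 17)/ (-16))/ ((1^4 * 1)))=22913/ 1292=17.73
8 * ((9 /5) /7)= 72 /35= 2.06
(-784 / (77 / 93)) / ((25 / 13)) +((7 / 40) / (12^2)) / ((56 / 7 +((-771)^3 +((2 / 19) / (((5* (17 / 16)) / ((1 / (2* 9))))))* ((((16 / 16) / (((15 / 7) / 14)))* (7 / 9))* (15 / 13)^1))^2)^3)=-353220417900654022661313430729801231131712267419205407799836887071467362009843998723488607639629 / 717355067076390288844537940525636140857415171483822869734292006307862115835491231456379779200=-492.39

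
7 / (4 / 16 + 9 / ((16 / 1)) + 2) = 112 / 45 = 2.49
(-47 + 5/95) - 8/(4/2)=-968/19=-50.95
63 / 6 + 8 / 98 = 1037 / 98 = 10.58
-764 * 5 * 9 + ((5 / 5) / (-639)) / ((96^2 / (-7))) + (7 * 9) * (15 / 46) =-34359.46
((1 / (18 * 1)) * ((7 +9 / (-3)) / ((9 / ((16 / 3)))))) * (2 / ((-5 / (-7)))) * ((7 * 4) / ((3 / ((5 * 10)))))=125440 / 729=172.07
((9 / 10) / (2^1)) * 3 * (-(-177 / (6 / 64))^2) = -24060672 / 5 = -4812134.40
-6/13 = -0.46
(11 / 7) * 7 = 11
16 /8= 2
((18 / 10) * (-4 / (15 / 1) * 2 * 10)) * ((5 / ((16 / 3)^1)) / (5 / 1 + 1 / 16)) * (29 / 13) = -464 / 117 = -3.97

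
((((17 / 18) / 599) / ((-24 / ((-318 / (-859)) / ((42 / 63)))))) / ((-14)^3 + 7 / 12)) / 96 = 901 / 6504654436224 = 0.00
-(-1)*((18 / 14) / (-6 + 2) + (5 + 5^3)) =3631 / 28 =129.68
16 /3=5.33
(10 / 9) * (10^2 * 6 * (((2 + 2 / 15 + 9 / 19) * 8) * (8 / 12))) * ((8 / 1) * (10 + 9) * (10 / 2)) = 190208000 / 27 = 7044740.74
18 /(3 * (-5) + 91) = 9 /38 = 0.24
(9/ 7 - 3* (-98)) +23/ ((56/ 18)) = 8475/ 28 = 302.68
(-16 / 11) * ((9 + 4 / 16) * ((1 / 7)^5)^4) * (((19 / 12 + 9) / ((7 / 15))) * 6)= -140970 / 6144004504916124077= -0.00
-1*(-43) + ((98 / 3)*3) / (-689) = 29529 / 689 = 42.86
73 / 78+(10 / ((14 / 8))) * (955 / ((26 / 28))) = 458473 / 78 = 5877.86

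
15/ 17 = 0.88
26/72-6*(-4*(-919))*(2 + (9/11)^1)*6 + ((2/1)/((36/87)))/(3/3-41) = -2953737617/7920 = -372946.67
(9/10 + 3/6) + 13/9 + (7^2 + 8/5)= 481/9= 53.44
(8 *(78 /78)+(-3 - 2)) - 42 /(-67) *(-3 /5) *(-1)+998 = 335461 /335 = 1001.38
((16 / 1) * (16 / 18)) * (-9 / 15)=-128 / 15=-8.53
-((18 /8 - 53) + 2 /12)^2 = -2558.67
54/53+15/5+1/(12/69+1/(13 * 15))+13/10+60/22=13.63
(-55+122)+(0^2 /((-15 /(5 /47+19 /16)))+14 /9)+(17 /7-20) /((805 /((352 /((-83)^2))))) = 23951251091 /349375635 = 68.55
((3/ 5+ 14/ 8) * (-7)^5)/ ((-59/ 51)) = 40286379/ 1180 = 34141.00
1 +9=10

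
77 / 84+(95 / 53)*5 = 6283 / 636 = 9.88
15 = 15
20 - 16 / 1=4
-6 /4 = -3 /2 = -1.50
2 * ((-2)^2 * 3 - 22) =-20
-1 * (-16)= 16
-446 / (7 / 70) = -4460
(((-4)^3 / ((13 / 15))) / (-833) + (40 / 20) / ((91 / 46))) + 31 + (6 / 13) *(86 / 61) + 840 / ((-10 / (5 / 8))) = -26092035 / 1321138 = -19.75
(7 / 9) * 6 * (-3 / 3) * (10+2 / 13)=-616 / 13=-47.38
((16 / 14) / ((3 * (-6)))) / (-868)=1 / 13671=0.00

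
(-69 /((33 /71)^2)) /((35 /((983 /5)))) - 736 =-2530.13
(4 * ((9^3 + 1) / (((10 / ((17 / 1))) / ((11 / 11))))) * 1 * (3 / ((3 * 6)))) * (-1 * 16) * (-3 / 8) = 4964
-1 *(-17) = 17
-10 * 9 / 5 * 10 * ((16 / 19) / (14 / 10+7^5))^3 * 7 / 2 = -640000 / 8078289326646273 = -0.00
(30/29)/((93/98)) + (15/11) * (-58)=-771350/9889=-78.00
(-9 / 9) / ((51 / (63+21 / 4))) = -91 / 68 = -1.34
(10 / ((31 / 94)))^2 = 883600 / 961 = 919.46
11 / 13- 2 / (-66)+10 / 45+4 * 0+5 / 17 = 30473 / 21879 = 1.39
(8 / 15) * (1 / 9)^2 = 8 / 1215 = 0.01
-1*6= -6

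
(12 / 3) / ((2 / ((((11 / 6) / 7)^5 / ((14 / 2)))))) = 0.00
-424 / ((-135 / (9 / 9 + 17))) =848 / 15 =56.53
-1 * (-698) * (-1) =-698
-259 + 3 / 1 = -256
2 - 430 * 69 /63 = -9848 /21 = -468.95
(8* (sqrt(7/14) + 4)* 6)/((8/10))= 30* sqrt(2) + 240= 282.43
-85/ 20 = -17/ 4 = -4.25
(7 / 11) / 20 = 7 / 220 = 0.03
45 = 45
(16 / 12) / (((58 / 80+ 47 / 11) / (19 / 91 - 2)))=-286880 / 600327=-0.48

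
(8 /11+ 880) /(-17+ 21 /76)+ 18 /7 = -4902358 /97867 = -50.09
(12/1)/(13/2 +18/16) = 96/61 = 1.57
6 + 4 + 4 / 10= 52 / 5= 10.40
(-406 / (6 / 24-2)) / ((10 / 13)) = 1508 / 5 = 301.60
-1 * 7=-7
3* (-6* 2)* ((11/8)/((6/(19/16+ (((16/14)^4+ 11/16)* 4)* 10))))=-122875467/153664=-799.64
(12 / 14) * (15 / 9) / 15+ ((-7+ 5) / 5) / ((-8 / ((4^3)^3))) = 1376266 / 105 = 13107.30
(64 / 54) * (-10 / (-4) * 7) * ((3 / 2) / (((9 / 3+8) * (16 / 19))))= 665 / 198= 3.36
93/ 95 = 0.98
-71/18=-3.94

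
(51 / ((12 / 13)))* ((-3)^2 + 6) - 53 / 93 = 308083 / 372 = 828.18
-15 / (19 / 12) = -180 / 19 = -9.47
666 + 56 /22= 668.55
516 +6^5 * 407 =3165348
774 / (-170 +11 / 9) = -6966 / 1519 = -4.59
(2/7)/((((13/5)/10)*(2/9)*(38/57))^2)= 455625/2366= 192.57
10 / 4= 5 / 2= 2.50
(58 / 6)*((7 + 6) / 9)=377 / 27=13.96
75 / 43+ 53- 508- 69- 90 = -26327 / 43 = -612.26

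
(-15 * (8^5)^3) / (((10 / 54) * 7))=-2849934139195392 / 7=-407133448456484.57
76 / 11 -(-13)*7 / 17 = 2293 / 187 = 12.26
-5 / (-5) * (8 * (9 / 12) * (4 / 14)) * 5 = 60 / 7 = 8.57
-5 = -5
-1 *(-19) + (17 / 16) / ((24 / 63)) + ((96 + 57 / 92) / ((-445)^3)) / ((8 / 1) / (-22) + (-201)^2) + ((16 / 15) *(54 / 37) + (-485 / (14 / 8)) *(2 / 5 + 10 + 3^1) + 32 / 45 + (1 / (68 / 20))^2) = -7744849383091510237592521 / 2099119300761975408000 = -3689.57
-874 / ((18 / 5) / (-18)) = 4370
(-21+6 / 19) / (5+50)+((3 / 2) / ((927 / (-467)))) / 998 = -242876267 / 644518380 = -0.38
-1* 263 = -263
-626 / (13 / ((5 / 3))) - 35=-4495 / 39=-115.26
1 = 1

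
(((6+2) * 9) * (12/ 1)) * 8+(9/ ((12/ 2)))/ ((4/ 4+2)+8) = 152067/ 22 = 6912.14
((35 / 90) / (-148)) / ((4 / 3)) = -7 / 3552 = -0.00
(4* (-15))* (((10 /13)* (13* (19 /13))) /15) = -760 /13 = -58.46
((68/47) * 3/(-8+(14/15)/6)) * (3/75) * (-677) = 1242972/82955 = 14.98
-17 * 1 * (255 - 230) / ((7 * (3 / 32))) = -13600 / 21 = -647.62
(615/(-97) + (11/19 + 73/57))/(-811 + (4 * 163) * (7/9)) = 74319/5040605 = 0.01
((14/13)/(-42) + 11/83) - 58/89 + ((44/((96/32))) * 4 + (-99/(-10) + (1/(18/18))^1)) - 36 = 95133697/2880930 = 33.02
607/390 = 1.56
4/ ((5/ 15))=12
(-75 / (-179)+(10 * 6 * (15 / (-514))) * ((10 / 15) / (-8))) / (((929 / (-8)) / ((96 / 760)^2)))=-1197504 / 15427980107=-0.00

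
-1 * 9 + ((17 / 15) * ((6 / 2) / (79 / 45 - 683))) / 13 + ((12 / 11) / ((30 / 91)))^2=2350453847 / 1205547200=1.95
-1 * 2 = -2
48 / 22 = 24 / 11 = 2.18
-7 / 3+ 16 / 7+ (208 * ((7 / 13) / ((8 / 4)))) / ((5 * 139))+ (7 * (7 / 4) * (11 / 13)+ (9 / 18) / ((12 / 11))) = 5493043 / 505960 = 10.86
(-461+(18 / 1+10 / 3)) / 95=-1319 / 285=-4.63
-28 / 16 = -7 / 4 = -1.75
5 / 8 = 0.62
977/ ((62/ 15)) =14655/ 62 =236.37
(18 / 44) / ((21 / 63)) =1.23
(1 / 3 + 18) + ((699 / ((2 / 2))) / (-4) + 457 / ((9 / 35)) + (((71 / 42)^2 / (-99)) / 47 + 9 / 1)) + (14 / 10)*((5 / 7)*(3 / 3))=3346367708 / 2051973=1630.80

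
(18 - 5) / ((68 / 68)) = 13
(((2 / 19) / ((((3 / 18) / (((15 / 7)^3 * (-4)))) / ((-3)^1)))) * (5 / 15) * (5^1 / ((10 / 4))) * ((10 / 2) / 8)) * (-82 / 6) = -424.66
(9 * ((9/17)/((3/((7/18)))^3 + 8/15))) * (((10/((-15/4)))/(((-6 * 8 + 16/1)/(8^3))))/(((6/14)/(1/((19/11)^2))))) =156881340/453505889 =0.35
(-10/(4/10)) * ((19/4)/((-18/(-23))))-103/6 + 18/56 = -84965/504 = -168.58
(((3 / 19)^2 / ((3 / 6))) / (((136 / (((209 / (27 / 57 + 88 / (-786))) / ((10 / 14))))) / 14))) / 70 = 272349 / 4591700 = 0.06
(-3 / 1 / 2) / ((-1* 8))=0.19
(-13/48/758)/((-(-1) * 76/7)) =-91/2765184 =-0.00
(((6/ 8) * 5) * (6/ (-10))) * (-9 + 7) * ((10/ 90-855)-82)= -4216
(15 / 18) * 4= 10 / 3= 3.33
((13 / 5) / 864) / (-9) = -13 / 38880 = -0.00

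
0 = 0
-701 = -701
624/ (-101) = -624/ 101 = -6.18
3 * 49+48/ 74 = 5463/ 37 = 147.65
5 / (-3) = -5 / 3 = -1.67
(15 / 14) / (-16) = -15 / 224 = -0.07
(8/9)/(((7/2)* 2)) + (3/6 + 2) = 331/126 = 2.63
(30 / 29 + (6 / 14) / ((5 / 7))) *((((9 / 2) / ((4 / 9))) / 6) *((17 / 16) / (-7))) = -108783 / 259840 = -0.42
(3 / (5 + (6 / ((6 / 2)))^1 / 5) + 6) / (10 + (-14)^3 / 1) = -59 / 24606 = -0.00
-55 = -55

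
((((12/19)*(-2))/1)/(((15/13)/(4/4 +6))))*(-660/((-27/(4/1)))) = -128128/171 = -749.29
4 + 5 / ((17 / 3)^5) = 5680643 / 1419857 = 4.00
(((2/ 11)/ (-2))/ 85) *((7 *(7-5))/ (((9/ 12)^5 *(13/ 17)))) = -14336/ 173745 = -0.08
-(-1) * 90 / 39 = 30 / 13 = 2.31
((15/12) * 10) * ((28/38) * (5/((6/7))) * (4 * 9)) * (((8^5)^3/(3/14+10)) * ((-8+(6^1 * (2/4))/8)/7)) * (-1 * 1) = 19718641532534784000/2717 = 7257505164716519.69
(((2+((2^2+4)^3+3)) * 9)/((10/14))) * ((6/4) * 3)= 293139/10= 29313.90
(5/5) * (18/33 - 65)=-709/11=-64.45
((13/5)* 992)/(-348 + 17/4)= -51584/6875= -7.50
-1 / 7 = -0.14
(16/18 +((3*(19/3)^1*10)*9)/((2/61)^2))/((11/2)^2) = 57266222/1089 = 52586.06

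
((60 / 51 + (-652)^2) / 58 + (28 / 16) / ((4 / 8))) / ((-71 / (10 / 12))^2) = 180755975 / 178935336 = 1.01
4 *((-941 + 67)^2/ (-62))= -1527752/ 31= -49282.32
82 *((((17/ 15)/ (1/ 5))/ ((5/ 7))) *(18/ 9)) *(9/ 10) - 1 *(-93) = 31599/ 25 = 1263.96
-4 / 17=-0.24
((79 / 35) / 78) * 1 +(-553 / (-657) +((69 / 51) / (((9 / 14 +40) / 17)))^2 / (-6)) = 158196044911 / 193566989070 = 0.82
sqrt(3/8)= 0.61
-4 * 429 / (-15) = 572 / 5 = 114.40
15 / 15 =1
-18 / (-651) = 6 / 217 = 0.03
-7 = -7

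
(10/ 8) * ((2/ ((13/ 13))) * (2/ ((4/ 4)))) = 5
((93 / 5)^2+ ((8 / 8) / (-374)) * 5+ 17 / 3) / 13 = 9862753 / 364650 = 27.05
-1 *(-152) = 152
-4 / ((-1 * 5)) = 4 / 5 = 0.80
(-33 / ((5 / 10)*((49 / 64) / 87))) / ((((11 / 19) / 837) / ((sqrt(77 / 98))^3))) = -1461040416*sqrt(154) / 2401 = -7551451.37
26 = 26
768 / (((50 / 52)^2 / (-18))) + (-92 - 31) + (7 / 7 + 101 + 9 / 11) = -102934014 / 6875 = -14972.22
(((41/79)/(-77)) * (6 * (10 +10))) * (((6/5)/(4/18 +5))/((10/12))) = -318816/1429505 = -0.22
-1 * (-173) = 173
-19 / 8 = -2.38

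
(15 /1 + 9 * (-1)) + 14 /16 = 55 /8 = 6.88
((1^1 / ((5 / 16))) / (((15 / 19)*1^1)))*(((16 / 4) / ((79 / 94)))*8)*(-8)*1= -7315456 / 5925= -1234.68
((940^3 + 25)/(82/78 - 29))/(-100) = 1295711079/4360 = 297181.44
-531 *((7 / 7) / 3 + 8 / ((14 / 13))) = -28851 / 7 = -4121.57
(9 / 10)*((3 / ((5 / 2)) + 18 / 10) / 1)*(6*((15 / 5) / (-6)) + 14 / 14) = -27 / 5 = -5.40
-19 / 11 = -1.73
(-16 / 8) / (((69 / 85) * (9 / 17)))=-2890 / 621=-4.65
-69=-69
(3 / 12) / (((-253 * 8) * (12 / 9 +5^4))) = -3 / 15212384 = -0.00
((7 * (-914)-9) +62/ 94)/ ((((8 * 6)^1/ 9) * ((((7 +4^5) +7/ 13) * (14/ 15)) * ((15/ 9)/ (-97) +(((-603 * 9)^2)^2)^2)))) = -81360981/ 49068825879183767226620778929776982336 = -0.00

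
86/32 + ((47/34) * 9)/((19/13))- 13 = -1.80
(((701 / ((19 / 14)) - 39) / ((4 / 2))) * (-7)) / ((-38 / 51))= 3239061 / 1444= 2243.12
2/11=0.18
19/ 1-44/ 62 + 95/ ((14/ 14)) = 3512/ 31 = 113.29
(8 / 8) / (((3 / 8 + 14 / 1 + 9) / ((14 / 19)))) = 112 / 3553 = 0.03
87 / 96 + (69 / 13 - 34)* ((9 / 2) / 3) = -17527 / 416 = -42.13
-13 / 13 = -1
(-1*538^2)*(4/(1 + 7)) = -144722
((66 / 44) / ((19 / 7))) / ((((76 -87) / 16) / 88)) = -1344 / 19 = -70.74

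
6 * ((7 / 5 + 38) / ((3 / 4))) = 1576 / 5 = 315.20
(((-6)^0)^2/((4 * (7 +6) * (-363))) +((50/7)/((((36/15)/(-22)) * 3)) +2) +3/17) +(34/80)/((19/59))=-23468011901/1280359080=-18.33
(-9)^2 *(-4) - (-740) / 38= -5786 / 19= -304.53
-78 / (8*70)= -39 / 280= -0.14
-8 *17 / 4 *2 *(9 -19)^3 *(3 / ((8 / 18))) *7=3213000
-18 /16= -9 /8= -1.12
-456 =-456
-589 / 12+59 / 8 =-1001 / 24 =-41.71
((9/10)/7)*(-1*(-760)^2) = -519840/7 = -74262.86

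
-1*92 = -92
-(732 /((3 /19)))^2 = -21492496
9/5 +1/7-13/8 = 89/280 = 0.32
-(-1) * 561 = 561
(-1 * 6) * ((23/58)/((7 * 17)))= -69/3451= -0.02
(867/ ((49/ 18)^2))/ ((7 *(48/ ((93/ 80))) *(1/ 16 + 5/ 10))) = 241893/ 336140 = 0.72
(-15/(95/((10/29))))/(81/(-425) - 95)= 6375/11145628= 0.00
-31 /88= -0.35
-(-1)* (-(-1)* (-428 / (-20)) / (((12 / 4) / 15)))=107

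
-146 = -146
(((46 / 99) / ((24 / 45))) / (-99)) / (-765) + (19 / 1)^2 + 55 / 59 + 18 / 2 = 43756957897 / 117964836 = 370.93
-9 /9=-1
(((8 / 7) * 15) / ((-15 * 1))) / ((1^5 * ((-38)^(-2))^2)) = -16681088 / 7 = -2383012.57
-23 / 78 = -0.29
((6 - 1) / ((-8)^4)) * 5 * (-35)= -0.21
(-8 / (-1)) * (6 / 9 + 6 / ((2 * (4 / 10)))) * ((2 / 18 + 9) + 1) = 17836 / 27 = 660.59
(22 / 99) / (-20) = -1 / 90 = -0.01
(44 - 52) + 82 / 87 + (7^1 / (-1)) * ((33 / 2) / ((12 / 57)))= -386755 / 696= -555.68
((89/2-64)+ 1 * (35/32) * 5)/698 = -449/22336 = -0.02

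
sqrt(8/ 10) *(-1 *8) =-16 *sqrt(5)/ 5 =-7.16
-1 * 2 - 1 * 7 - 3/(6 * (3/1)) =-55/6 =-9.17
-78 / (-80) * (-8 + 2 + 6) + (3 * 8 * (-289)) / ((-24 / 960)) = 277440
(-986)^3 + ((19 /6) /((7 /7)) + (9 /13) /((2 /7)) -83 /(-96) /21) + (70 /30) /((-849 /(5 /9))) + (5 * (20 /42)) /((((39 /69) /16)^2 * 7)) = -5822839724137863241 /6074411616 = -958584977.81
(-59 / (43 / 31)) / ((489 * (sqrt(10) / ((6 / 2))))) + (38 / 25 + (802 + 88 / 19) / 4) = 193019 / 950 - 1829 * sqrt(10) / 70090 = 203.10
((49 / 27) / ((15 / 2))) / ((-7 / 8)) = -112 / 405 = -0.28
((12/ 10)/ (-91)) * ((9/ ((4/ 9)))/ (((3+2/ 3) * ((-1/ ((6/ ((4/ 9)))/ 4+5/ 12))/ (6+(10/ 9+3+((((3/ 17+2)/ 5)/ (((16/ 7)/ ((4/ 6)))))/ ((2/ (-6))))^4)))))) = 526433874436323/ 188156108800000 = 2.80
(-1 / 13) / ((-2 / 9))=9 / 26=0.35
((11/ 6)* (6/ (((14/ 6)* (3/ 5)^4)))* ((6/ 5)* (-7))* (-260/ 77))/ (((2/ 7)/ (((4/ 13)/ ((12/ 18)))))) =5000/ 3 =1666.67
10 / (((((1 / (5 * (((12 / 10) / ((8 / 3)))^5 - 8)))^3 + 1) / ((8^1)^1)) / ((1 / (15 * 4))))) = 66645554084923458821404 / 49983379131692594116053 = 1.33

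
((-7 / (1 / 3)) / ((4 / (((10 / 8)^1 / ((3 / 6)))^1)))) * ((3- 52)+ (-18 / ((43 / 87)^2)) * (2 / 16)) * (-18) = -406846125 / 29584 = -13752.24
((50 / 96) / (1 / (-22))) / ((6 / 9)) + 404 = 6189 / 16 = 386.81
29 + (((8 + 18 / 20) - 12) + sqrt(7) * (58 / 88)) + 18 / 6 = 30.64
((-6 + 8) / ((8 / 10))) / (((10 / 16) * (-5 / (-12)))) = 48 / 5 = 9.60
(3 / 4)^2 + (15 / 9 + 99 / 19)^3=965447345 / 2963088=325.82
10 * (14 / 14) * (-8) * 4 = -320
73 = 73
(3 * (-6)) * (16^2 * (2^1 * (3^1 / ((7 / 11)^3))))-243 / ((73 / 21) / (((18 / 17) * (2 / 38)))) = -867726633474 / 8087597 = -107291.03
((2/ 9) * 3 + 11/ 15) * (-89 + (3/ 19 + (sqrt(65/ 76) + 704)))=862.52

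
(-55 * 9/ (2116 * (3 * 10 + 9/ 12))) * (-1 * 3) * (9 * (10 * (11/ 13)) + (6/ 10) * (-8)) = 459162/ 281957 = 1.63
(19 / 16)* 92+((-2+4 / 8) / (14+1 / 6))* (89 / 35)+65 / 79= 103226309 / 940100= 109.80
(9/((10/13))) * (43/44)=5031/440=11.43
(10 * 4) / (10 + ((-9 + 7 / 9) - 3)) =-360 / 11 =-32.73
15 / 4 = 3.75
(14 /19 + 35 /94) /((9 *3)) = 1981 /48222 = 0.04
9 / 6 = 3 / 2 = 1.50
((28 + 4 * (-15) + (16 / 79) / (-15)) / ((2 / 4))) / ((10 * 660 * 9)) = -9484 / 8798625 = -0.00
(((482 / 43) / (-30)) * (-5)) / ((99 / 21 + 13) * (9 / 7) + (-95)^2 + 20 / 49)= 11809 / 57193569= 0.00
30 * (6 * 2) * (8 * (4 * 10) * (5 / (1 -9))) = -72000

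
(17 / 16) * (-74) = -629 / 8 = -78.62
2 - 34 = -32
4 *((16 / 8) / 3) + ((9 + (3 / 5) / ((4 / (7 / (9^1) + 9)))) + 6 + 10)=437 / 15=29.13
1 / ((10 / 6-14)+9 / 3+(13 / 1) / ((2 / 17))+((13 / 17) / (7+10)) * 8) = 1734 / 176047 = 0.01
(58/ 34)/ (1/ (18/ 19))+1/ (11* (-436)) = 2503189/ 1549108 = 1.62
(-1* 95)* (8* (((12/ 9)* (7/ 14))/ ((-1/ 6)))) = 3040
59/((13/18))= 1062/13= 81.69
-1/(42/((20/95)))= -2/399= -0.01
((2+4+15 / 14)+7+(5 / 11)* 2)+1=2461 / 154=15.98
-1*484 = -484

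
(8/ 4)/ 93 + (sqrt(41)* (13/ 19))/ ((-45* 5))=2/ 93- 13* sqrt(41)/ 4275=0.00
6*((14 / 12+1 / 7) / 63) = 55 / 441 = 0.12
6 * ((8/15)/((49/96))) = 1536/245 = 6.27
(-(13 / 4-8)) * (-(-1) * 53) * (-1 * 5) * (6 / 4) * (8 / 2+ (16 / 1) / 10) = -10573.50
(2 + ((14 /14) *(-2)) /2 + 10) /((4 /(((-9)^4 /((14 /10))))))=360855 /28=12887.68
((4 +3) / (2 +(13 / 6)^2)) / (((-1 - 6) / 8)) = -288 / 241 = -1.20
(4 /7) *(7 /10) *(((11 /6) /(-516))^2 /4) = 121 /95852160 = 0.00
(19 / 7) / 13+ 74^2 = 498335 / 91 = 5476.21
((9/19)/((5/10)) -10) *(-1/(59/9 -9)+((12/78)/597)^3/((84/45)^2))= -3.70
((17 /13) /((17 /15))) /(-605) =-3 /1573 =-0.00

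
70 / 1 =70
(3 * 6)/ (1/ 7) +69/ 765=32153/ 255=126.09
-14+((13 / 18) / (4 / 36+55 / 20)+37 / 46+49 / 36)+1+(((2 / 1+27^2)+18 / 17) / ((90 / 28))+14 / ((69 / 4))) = 105345041 / 483276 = 217.98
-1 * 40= -40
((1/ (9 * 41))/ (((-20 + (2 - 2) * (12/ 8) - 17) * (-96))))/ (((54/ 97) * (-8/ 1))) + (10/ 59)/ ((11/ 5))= 28310797847/ 367474973184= 0.08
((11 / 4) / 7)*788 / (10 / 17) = 36839 / 70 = 526.27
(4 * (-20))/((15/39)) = -208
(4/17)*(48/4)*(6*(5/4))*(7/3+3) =1920/17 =112.94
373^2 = 139129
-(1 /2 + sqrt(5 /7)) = -sqrt(35) /7-1 /2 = -1.35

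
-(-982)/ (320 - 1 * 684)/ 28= -491/ 5096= -0.10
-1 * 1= -1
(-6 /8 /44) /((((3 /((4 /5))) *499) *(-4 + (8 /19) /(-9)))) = 0.00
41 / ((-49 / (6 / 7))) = -246 / 343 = -0.72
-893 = -893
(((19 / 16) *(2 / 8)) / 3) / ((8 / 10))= 95 / 768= 0.12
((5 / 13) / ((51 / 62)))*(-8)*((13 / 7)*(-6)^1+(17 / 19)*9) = 339760 / 29393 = 11.56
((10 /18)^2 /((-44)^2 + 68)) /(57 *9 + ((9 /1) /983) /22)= 270325 /900423158814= 0.00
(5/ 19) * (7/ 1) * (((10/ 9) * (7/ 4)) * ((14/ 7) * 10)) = 12250/ 171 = 71.64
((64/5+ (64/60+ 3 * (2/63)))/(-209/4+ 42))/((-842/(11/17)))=32252/30810885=0.00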